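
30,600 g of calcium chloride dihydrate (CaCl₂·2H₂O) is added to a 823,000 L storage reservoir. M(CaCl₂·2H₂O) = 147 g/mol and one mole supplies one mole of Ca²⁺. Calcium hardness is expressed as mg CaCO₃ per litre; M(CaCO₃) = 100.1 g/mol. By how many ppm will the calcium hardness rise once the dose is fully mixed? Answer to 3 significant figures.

25.3 ppm

Moles of Ca²⁺: 30,600 g ÷ 147 g/mol = 208.2 mol.
As CaCO₃: 208.2 mol × 100.1 g/mol = 20,840 g.
Rise: 20,840 g / 823,000 L × 1000 = 25.32 mg/L.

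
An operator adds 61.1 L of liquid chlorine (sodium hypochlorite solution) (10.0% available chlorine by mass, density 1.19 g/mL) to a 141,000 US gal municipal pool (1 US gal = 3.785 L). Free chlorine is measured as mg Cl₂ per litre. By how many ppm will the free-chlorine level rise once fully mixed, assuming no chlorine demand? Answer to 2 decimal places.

13.62 ppm

Volume: 141,000 US gal × 3.785 L/gal = 533,685 L.
Mass of solution: 61.1 L × 1000 mL/L × 1.19 g/mL = 72,710 g.
Available chlorine delivered: 72,710 g × 0.1 = 7271 g as Cl₂.
Concentration rise: 7271 g / 533,685 L = 13.62 mg/L = 13.62 ppm.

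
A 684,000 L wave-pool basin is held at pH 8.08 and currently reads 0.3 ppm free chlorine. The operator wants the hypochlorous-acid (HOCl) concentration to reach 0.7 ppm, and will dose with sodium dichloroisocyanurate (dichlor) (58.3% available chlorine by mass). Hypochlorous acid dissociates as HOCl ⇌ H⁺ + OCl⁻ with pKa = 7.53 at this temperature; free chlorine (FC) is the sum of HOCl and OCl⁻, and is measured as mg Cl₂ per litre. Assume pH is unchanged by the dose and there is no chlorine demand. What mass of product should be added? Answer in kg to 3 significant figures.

[OCl⁻]/[HOCl] = 10^(pH − pKa) = 10^(8.08 − 7.53) = 3.548; fraction as HOCl = 1/(1 + 3.548) = 0.2199.
Free chlorine required for 0.7 ppm HOCl: 0.7 / 0.2199 = 3.184 ppm.
FC to add: 3.184 − 0.3 = 2.884 mg/L as Cl₂.
Cl₂ equivalent: 2.884 mg/L × 684,000 L = 1972 g.
Product at 58.3% available Cl: 1972 / 0.583 = 3383 g.

3.38 kg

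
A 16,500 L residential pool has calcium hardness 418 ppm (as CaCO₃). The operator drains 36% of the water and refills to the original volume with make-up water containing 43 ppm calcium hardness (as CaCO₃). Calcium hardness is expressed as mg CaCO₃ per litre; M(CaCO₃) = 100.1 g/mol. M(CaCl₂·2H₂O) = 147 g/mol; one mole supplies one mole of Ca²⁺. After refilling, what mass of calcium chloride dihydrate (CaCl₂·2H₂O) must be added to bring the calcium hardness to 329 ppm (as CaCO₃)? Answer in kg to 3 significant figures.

After draining 36% and refilling: 418 × 0.64 + 43 × 0.36 = 283 ppm.
Deficit to target: 329 − 283 = 46 mg/L.
As CaCO₃: 46 mg/L × 16,500 L = 759 g; ÷ 100.1 = 7.582 mol Ca²⁺.
Mass: 7.582 × 147 = 1115 g.

1.11 kg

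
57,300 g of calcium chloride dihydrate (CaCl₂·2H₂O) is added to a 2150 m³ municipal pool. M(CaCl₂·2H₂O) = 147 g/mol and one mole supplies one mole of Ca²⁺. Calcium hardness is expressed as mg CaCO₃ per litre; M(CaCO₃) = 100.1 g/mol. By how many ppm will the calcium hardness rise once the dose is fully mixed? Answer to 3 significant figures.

18.1 ppm

Volume: 2150 m³ = 2,150,000 L.
Moles of Ca²⁺: 57,300 g ÷ 147 g/mol = 389.8 mol.
As CaCO₃: 389.8 mol × 100.1 g/mol = 39,020 g.
Rise: 39,020 g / 2,150,000 L × 1000 = 18.15 mg/L.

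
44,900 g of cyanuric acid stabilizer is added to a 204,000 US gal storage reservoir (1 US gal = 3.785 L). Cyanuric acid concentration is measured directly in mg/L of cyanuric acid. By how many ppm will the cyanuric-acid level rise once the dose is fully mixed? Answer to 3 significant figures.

58.2 ppm

Volume: 204,000 US gal × 3.785 L/gal = 772,140 L.
Rise: 44,900 g / 772,140 L × 1000 = 58.15 mg/L.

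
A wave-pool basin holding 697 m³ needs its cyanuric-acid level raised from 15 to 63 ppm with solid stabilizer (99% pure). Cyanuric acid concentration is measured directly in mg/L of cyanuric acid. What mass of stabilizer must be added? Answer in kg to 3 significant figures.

Volume: 697 m³ = 697,000 L.
CYA to add: (63 − 15) = 48 mg/L × 697,000 L = 33,460 g cyanuric acid.
At 99% purity: 33,460 / 0.99 = 33,790 g product.

33.8 kg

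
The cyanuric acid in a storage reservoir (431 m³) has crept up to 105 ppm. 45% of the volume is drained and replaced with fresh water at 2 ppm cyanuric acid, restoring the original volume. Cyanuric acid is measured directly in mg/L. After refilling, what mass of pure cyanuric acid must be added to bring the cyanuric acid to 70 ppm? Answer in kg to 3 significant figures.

4.89 kg

Volume: 431 m³ = 431,000 L.
After draining 45% and refilling: 105 × 0.55 + 2 × 0.45 = 58.65 ppm.
Deficit to target: 70 − 58.65 = 11.35 mg/L.
Mass: 11.35 mg/L × 431,000 L = 4892 g cyanuric acid.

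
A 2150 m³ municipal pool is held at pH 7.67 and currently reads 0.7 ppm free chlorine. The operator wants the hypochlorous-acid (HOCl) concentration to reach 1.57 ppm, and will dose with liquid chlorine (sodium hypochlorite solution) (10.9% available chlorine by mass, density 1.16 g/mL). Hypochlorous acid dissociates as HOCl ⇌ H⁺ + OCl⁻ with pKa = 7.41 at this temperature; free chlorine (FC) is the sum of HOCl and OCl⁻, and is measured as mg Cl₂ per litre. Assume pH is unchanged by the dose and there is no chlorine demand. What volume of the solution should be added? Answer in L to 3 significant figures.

63.4 L

Volume: 2150 m³ = 2,150,000 L.
[OCl⁻]/[HOCl] = 10^(pH − pKa) = 10^(7.67 − 7.41) = 1.82; fraction as HOCl = 1/(1 + 1.82) = 0.3546.
Free chlorine required for 1.57 ppm HOCl: 1.57 / 0.3546 = 4.427 ppm.
FC to add: 4.427 − 0.7 = 3.727 mg/L as Cl₂.
Cl₂ equivalent: 3.727 mg/L × 2,150,000 L = 8013 g.
Product at 10.9% available Cl: 8013 / 0.109 = 73,510 g.
Volume: 73,510 g ÷ 1.16 g/mL = 63,370 mL.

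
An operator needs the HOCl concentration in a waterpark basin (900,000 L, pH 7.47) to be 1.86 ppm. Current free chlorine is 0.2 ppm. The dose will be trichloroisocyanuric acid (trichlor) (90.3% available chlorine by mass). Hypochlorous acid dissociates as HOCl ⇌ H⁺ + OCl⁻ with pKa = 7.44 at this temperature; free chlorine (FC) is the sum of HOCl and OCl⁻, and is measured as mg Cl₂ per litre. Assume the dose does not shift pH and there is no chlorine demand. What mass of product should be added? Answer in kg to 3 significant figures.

[OCl⁻]/[HOCl] = 10^(pH − pKa) = 10^(7.47 − 7.44) = 1.072; fraction as HOCl = 1/(1 + 1.072) = 0.4827.
Free chlorine required for 1.86 ppm HOCl: 1.86 / 0.4827 = 3.853 ppm.
FC to add: 3.853 − 0.2 = 3.653 mg/L as Cl₂.
Cl₂ equivalent: 3.653 mg/L × 900,000 L = 3288 g.
Product at 90.3% available Cl: 3288 / 0.903 = 3641 g.

3.64 kg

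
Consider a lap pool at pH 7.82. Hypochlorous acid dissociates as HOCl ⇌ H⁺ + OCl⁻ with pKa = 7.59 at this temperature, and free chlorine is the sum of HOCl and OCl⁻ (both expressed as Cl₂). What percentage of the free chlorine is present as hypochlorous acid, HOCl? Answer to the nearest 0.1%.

37.1%

[OCl⁻]/[HOCl] = 10^(pH − pKa) = 10^(7.82 − 7.59) = 10^0.23 = 1.698.
Fraction as HOCl = 1 / (1 + 1.698) = 0.3706.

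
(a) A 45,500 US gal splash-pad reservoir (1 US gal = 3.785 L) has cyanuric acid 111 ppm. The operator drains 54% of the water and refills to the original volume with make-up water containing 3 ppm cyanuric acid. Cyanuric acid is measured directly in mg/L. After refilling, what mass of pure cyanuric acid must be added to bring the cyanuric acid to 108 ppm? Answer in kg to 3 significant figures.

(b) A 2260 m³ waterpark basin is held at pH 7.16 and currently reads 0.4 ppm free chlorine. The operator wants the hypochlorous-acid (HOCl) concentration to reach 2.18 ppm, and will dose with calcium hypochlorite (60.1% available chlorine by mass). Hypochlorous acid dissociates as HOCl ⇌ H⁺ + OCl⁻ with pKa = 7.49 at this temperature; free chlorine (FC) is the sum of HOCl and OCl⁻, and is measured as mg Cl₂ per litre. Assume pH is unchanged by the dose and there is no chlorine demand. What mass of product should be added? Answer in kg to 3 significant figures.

(a) 9.53 kg; (b) 10.5 kg

(a) Volume: 45,500 US gal × 3.785 L/gal = 172,218 L.
(a) After draining 54% and refilling: 111 × 0.46 + 3 × 0.54 = 52.68 ppm.
(a) Deficit to target: 108 − 52.68 = 55.32 mg/L.
(a) Mass: 55.32 mg/L × 172,218 L = 9527 g cyanuric acid.

(b) Volume: 2260 m³ = 2,260,000 L.
(b) [OCl⁻]/[HOCl] = 10^(pH − pKa) = 10^(7.16 − 7.49) = 0.4677; fraction as HOCl = 1/(1 + 0.4677) = 0.6813.
(b) Free chlorine required for 2.18 ppm HOCl: 2.18 / 0.6813 = 3.2 ppm.
(b) FC to add: 3.2 − 0.4 = 2.8 mg/L as Cl₂.
(b) Cl₂ equivalent: 2.8 mg/L × 2,260,000 L = 6327 g.
(b) Product at 60.1% available Cl: 6327 / 0.601 = 10,530 g.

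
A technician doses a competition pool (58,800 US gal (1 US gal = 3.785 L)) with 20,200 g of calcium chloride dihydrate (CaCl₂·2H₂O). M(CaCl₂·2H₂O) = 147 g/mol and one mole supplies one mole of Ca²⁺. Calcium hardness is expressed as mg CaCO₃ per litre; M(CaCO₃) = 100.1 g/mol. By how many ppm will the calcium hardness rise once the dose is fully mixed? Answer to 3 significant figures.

Volume: 58,800 US gal × 3.785 L/gal = 222,558 L.
Moles of Ca²⁺: 20,200 g ÷ 147 g/mol = 137.4 mol.
As CaCO₃: 137.4 mol × 100.1 g/mol = 13,760 g.
Rise: 13,760 g / 222,558 L × 1000 = 61.81 mg/L.

61.8 ppm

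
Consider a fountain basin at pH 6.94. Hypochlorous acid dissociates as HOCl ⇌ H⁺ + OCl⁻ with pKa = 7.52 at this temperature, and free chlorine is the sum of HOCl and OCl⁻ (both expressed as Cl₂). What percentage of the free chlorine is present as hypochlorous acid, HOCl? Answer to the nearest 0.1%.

[OCl⁻]/[HOCl] = 10^(pH − pKa) = 10^(6.94 − 7.52) = 10^-0.58 = 0.263.
Fraction as HOCl = 1 / (1 + 0.263) = 0.7917.

79.2%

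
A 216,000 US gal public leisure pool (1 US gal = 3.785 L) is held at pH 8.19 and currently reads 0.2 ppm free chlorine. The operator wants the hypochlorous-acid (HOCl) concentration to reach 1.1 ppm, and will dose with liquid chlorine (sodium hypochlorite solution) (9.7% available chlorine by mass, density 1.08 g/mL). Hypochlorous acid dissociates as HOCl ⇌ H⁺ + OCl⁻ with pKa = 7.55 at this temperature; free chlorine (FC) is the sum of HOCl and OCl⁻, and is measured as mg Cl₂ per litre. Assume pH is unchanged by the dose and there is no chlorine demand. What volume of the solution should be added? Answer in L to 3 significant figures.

44.5 L

Volume: 216,000 US gal × 3.785 L/gal = 817,560 L.
[OCl⁻]/[HOCl] = 10^(pH − pKa) = 10^(8.19 − 7.55) = 4.365; fraction as HOCl = 1/(1 + 4.365) = 0.1864.
Free chlorine required for 1.1 ppm HOCl: 1.1 / 0.1864 = 5.902 ppm.
FC to add: 5.902 − 0.2 = 5.702 mg/L as Cl₂.
Cl₂ equivalent: 5.702 mg/L × 817,560 L = 4661 g.
Product at 9.7% available Cl: 4661 / 0.097 = 48,060 g.
Volume: 48,060 g ÷ 1.08 g/mL = 44,500 mL.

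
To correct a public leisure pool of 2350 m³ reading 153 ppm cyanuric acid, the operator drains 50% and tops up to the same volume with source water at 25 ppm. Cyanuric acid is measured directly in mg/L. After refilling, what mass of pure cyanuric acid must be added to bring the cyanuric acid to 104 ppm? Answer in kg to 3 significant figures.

35.2 kg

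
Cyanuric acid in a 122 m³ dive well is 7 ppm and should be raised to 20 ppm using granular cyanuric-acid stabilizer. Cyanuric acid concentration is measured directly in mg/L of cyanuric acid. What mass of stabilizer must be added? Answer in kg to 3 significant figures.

1.59 kg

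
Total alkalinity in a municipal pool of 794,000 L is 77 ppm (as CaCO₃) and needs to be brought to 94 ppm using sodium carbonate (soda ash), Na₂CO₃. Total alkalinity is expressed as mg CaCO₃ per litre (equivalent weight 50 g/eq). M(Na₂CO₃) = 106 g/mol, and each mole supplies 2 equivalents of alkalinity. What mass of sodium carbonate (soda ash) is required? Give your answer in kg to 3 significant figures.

14.3 kg

Alkalinity to add: (94 − 77) = 17 mg/L as CaCO₃ × 794,000 L = 13,500 g as CaCO₃.
Equivalents: 13,500 g ÷ 50 g/eq = 270 eq.
Each mole of Na₂CO₃ supplies 2 eq, so 270 / 2 = 135 mol.
Mass: 135 mol × 106 g/mol = 14,310 g.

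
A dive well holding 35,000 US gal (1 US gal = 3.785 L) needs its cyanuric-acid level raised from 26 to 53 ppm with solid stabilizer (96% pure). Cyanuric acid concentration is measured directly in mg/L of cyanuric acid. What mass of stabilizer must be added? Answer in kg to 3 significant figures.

3.73 kg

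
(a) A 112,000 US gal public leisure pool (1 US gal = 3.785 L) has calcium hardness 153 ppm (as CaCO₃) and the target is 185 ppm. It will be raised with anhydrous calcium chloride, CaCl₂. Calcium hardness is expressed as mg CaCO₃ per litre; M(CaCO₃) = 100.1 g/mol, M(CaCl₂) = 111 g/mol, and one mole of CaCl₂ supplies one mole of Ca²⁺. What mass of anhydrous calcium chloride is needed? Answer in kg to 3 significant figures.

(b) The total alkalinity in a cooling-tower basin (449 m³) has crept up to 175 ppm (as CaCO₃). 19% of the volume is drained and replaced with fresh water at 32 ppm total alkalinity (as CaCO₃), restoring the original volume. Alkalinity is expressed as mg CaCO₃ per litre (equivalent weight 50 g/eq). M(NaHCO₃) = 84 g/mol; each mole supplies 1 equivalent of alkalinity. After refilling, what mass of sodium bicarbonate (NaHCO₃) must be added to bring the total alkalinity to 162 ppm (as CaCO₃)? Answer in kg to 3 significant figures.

(a) Volume: 112,000 US gal × 3.785 L/gal = 423,920 L.
(a) Hardness to add: (185 − 153) = 32 mg/L as CaCO₃ × 423,920 L = 13,570 g as CaCO₃.
(a) Moles of Ca²⁺ (1 mol Ca²⁺ ≡ 1 mol CaCO₃): 13,570 / 100.1 g/mol = 135.5 mol.
(a) Mass of CaCl₂: 135.5 × 111 = 15,040 g.

(b) Volume: 449 m³ = 449,000 L.
(b) After draining 19% and refilling: 175 × 0.81 + 32 × 0.19 = 147.83 ppm.
(b) Deficit to target: 162 − 147.83 = 14.17 mg/L.
(b) As CaCO₃: 14.17 mg/L × 449,000 L = 6362 g; ÷ 50 g/eq ÷ 1 = 127.2 mol NaHCO₃.
(b) Mass: 127.2 × 84 = 10,690 g.

(a) 15.0 kg; (b) 10.7 kg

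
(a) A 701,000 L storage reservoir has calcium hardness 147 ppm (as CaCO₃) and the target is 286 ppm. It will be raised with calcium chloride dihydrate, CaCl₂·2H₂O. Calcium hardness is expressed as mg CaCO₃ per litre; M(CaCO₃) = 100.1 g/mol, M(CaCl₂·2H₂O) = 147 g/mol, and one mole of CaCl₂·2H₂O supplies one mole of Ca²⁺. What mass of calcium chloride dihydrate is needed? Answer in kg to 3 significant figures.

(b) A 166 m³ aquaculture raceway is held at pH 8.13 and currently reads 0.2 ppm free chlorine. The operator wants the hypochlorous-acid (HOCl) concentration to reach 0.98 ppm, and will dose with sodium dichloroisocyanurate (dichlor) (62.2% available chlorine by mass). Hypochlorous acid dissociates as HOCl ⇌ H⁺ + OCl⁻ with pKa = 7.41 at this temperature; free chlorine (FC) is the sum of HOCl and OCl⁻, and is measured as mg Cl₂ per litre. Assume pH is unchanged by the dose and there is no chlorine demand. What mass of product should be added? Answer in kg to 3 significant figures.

(a) 143 kg; (b) 1.58 kg

(a) Hardness to add: (286 − 147) = 139 mg/L as CaCO₃ × 701,000 L = 97,440 g as CaCO₃.
(a) Moles of Ca²⁺ (1 mol Ca²⁺ ≡ 1 mol CaCO₃): 97,440 / 100.1 g/mol = 973.4 mol.
(a) Mass of CaCl₂·2H₂O: 973.4 × 147 = 143,100 g.

(b) Volume: 166 m³ = 166,000 L.
(b) [OCl⁻]/[HOCl] = 10^(pH − pKa) = 10^(8.13 − 7.41) = 5.248; fraction as HOCl = 1/(1 + 5.248) = 0.16.
(b) Free chlorine required for 0.98 ppm HOCl: 0.98 / 0.16 = 6.123 ppm.
(b) FC to add: 6.123 − 0.2 = 5.923 mg/L as Cl₂.
(b) Cl₂ equivalent: 5.923 mg/L × 166,000 L = 983.2 g.
(b) Product at 62.2% available Cl: 983.2 / 0.622 = 1581 g.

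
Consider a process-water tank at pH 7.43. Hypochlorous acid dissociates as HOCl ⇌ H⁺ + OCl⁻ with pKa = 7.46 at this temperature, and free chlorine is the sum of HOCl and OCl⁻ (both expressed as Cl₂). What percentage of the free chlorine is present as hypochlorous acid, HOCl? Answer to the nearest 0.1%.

51.7%

[OCl⁻]/[HOCl] = 10^(pH − pKa) = 10^(7.43 − 7.46) = 10^-0.03 = 0.9333.
Fraction as HOCl = 1 / (1 + 0.9333) = 0.5173.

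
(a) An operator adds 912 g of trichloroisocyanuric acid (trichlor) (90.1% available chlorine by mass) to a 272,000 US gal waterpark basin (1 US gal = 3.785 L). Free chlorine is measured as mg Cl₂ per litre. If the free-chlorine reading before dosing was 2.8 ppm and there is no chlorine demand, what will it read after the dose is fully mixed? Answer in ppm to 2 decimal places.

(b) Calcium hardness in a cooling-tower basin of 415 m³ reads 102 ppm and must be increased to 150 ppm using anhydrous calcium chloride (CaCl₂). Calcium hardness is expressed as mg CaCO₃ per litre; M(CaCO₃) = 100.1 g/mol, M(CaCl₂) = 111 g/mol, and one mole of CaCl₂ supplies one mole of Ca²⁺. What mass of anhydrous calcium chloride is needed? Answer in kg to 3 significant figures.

(a) 3.60 ppm; (b) 22.1 kg

(a) Volume: 272,000 US gal × 3.785 L/gal = 1,029,520 L.
(a) Available chlorine delivered: 912 g × 0.901 = 821.7 g as Cl₂.
(a) Concentration rise: 821.7 g / 1,029,520 L = 0.7982 mg/L = 0.80 ppm.
(a) Final FC: 2.8 + 0.80 = 3.60 ppm.

(b) Volume: 415 m³ = 415,000 L.
(b) Hardness to add: (150 − 102) = 48 mg/L as CaCO₃ × 415,000 L = 19,920 g as CaCO₃.
(b) Moles of Ca²⁺ (1 mol Ca²⁺ ≡ 1 mol CaCO₃): 19,920 / 100.1 g/mol = 199 mol.
(b) Mass of CaCl₂: 199 × 111 = 22,090 g.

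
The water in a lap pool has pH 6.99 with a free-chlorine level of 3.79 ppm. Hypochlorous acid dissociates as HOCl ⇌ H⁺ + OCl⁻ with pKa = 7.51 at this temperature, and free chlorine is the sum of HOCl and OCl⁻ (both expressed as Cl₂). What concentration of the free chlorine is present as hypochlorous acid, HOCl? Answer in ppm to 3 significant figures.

2.91 ppm

[OCl⁻]/[HOCl] = 10^(pH − pKa) = 10^(6.99 − 7.51) = 10^-0.52 = 0.302.
Fraction as HOCl = 1 / (1 + 0.302) = 0.7681.
HOCl = 0.7681 × 3.79 ppm = 2.911 ppm.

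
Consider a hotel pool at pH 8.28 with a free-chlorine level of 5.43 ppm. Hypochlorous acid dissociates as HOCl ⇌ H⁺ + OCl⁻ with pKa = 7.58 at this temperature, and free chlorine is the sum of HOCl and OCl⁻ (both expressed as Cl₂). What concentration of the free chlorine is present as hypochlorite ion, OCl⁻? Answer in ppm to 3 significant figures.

4.53 ppm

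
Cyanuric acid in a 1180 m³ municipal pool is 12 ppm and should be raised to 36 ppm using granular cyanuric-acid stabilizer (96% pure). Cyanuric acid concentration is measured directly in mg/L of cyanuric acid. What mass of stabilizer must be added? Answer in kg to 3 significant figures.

Volume: 1180 m³ = 1,180,000 L.
CYA to add: (36 − 12) = 24 mg/L × 1,180,000 L = 28,320 g cyanuric acid.
At 96% purity: 28,320 / 0.96 = 29,500 g product.

29.5 kg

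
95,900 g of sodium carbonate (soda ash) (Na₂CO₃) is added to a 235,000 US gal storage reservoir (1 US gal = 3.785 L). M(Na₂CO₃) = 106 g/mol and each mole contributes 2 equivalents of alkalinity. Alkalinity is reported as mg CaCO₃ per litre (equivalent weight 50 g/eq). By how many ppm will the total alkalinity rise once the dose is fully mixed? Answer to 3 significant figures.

102 ppm

Volume: 235,000 US gal × 3.785 L/gal = 889,475 L.
Moles of Na₂CO₃: 95,900 g ÷ 106 g/mol = 904.7 mol → 1809 eq of alkalinity.
As CaCO₃: 1809 eq × 50 g/eq = 90,470 g.
Rise: 90,470 g / 889,475 L × 1000 = 101.7 mg/L.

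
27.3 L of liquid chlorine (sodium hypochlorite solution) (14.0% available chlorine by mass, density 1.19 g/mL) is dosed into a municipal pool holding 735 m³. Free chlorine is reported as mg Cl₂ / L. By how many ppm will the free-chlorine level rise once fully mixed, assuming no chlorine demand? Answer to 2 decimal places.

Volume: 735 m³ = 735,000 L.
Mass of solution: 27.3 L × 1000 mL/L × 1.19 g/mL = 32,490 g.
Available chlorine delivered: 32,490 g × 0.14 = 4548 g as Cl₂.
Concentration rise: 4548 g / 735,000 L = 6.188 mg/L = 6.19 ppm.

6.19 ppm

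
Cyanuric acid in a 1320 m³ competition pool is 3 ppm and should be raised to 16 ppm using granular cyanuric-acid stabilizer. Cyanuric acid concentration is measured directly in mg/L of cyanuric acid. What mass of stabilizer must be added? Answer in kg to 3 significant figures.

Volume: 1320 m³ = 1,320,000 L.
CYA to add: (16 − 3) = 13 mg/L × 1,320,000 L = 17,160 g cyanuric acid.

17.2 kg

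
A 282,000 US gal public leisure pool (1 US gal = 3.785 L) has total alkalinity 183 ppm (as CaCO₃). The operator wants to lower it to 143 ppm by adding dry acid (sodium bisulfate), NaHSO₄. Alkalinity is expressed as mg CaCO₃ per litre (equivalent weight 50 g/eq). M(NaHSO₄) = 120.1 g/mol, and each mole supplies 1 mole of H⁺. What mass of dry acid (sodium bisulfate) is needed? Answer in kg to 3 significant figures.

103 kg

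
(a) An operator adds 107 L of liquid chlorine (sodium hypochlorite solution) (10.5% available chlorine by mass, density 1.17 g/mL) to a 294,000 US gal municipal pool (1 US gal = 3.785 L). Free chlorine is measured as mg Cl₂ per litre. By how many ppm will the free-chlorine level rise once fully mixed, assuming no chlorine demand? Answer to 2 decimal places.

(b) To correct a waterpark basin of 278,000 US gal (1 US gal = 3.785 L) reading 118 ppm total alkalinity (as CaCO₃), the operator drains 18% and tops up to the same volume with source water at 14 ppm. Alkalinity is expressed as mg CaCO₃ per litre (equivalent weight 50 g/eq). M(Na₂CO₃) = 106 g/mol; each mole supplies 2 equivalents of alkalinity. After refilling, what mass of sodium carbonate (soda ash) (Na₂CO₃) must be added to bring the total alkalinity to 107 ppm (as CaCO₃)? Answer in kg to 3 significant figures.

(a) Volume: 294,000 US gal × 3.785 L/gal = 1,112,790 L.
(a) Mass of solution: 107 L × 1000 mL/L × 1.17 g/mL = 125,200 g.
(a) Available chlorine delivered: 125,200 g × 0.105 = 13,140 g as Cl₂.
(a) Concentration rise: 13,140 g / 1,112,790 L = 11.81 mg/L = 11.81 ppm.

(b) Volume: 278,000 US gal × 3.785 L/gal = 1,052,230 L.
(b) After draining 18% and refilling: 118 × 0.82 + 14 × 0.18 = 99.28 ppm.
(b) Deficit to target: 107 − 99.28 = 7.72 mg/L.
(b) As CaCO₃: 7.72 mg/L × 1,052,230 L = 8123 g; ÷ 50 g/eq ÷ 2 = 81.23 mol Na₂CO₃.
(b) Mass: 81.23 × 106 = 8611 g.

(a) 11.81 ppm; (b) 8.61 kg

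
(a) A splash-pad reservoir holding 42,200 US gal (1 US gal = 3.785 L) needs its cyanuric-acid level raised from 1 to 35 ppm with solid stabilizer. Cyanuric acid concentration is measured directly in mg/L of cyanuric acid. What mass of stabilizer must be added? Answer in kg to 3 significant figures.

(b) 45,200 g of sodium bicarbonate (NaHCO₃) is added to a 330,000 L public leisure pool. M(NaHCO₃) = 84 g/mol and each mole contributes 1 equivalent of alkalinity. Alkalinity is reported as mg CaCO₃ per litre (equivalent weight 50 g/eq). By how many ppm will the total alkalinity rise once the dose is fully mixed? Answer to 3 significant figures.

(a) Volume: 42,200 US gal × 3.785 L/gal = 159,727 L.
(a) CYA to add: (35 − 1) = 34 mg/L × 159,727 L = 5431 g cyanuric acid.

(b) Moles of NaHCO₃: 45,200 g ÷ 84 g/mol = 538.1 mol → 538.1 eq of alkalinity.
(b) As CaCO₃: 538.1 eq × 50 g/eq = 26,900 g.
(b) Rise: 26,900 g / 330,000 L × 1000 = 81.53 mg/L.

(a) 5.43 kg; (b) 81.5 ppm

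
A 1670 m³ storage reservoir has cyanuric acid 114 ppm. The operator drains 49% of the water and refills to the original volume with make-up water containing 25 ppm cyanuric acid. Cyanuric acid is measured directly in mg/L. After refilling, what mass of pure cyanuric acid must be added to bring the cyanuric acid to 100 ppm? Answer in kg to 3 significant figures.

Volume: 1670 m³ = 1,670,000 L.
After draining 49% and refilling: 114 × 0.51 + 25 × 0.49 = 70.39 ppm.
Deficit to target: 100 − 70.39 = 29.61 mg/L.
Mass: 29.61 mg/L × 1,670,000 L = 49,450 g cyanuric acid.

49.4 kg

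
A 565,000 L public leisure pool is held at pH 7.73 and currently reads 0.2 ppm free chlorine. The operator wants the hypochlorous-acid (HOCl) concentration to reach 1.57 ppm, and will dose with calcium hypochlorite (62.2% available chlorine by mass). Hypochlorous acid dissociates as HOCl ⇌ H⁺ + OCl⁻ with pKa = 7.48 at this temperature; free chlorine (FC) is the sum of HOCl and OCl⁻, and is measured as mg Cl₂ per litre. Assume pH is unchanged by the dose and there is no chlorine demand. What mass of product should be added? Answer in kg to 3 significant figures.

3.78 kg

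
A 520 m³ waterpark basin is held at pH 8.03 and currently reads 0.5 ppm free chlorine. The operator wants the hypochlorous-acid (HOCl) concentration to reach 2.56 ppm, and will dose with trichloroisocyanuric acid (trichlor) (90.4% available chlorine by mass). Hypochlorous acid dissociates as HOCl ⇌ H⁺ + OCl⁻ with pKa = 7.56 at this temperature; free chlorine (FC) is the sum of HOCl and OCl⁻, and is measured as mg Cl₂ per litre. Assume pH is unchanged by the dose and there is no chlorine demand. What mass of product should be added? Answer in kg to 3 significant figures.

Volume: 520 m³ = 520,000 L.
[OCl⁻]/[HOCl] = 10^(pH − pKa) = 10^(8.03 − 7.56) = 2.951; fraction as HOCl = 1/(1 + 2.951) = 0.2531.
Free chlorine required for 2.56 ppm HOCl: 2.56 / 0.2531 = 10.12 ppm.
FC to add: 10.12 − 0.5 = 9.615 mg/L as Cl₂.
Cl₂ equivalent: 9.615 mg/L × 520,000 L = 5000 g.
Product at 90.4% available Cl: 5000 / 0.904 = 5531 g.

5.53 kg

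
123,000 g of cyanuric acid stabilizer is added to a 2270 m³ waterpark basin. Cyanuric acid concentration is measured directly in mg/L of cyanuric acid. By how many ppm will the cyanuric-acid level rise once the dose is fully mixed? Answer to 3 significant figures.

54.2 ppm

Volume: 2270 m³ = 2,270,000 L.
Rise: 123,000 g / 2,270,000 L × 1000 = 54.19 mg/L.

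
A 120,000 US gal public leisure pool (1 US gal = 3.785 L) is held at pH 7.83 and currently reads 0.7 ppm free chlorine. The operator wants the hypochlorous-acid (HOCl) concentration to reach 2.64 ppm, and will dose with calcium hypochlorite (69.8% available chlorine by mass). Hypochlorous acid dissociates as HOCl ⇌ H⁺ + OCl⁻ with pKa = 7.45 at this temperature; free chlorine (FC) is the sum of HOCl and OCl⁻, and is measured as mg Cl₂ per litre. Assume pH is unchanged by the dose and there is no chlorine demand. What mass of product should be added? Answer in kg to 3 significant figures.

Volume: 120,000 US gal × 3.785 L/gal = 454,200 L.
[OCl⁻]/[HOCl] = 10^(pH − pKa) = 10^(7.83 − 7.45) = 2.399; fraction as HOCl = 1/(1 + 2.399) = 0.2942.
Free chlorine required for 2.64 ppm HOCl: 2.64 / 0.2942 = 8.973 ppm.
FC to add: 8.973 − 0.7 = 8.273 mg/L as Cl₂.
Cl₂ equivalent: 8.273 mg/L × 454,200 L = 3758 g.
Product at 69.8% available Cl: 3758 / 0.698 = 5383 g.

5.38 kg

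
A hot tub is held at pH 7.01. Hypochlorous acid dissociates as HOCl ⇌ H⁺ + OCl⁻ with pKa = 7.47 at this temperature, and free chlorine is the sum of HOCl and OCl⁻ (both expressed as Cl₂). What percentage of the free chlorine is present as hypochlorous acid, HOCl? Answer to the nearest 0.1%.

[OCl⁻]/[HOCl] = 10^(pH − pKa) = 10^(7.01 − 7.47) = 10^-0.46 = 0.3467.
Fraction as HOCl = 1 / (1 + 0.3467) = 0.7425.

74.3%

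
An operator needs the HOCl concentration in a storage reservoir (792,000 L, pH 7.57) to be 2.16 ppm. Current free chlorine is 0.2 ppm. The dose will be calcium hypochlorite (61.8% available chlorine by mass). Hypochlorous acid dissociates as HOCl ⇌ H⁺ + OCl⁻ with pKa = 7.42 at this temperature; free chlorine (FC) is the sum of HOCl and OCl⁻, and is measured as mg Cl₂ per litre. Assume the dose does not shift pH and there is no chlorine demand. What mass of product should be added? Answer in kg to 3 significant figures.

6.42 kg

[OCl⁻]/[HOCl] = 10^(pH − pKa) = 10^(7.57 − 7.42) = 1.413; fraction as HOCl = 1/(1 + 1.413) = 0.4145.
Free chlorine required for 2.16 ppm HOCl: 2.16 / 0.4145 = 5.211 ppm.
FC to add: 5.211 − 0.2 = 5.011 mg/L as Cl₂.
Cl₂ equivalent: 5.011 mg/L × 792,000 L = 3969 g.
Product at 61.8% available Cl: 3969 / 0.618 = 6422 g.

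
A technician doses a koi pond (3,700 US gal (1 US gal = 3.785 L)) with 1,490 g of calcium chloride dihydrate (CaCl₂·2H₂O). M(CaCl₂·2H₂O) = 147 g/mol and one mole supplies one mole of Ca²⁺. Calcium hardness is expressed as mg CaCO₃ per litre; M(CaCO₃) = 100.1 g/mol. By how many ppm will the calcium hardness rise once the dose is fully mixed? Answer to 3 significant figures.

Volume: 3,700 US gal × 3.785 L/gal = 14,004 L.
Moles of Ca²⁺: 1,490 g ÷ 147 g/mol = 10.14 mol.
As CaCO₃: 10.14 mol × 100.1 g/mol = 1015 g.
Rise: 1015 g / 14,004 L × 1000 = 72.45 mg/L.

72.4 ppm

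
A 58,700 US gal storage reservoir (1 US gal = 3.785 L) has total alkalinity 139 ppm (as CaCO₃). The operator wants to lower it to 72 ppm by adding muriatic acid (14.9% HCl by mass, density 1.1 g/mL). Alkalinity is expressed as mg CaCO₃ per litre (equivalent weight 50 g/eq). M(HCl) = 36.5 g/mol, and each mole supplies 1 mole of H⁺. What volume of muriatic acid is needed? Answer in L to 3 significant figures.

Volume: 58,700 US gal × 3.785 L/gal = 222,180 L.
Alkalinity to neutralize: (139 − 72) = 67 mg/L as CaCO₃ × 222,180 L = 14,890 g as CaCO₃.
Equivalents of H⁺ required: 14,890 ÷ 50 g/eq = 297.7 eq = 297.7 mol HCl.
Mass of HCl: 297.7 × 36.5 = 10,870 g.
Mass of 14.9% solution: 10,870 / 0.149 = 72,930 g.
Volume: 72,930 g ÷ 1.1 g/mL = 66,300 mL.

66.3 L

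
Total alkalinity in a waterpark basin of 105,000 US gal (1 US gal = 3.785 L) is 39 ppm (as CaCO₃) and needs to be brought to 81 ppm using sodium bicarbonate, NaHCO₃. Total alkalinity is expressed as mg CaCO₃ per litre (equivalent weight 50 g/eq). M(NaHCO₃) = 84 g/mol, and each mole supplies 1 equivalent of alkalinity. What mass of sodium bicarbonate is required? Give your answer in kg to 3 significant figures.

Volume: 105,000 US gal × 3.785 L/gal = 397,425 L.
Alkalinity to add: (81 − 39) = 42 mg/L as CaCO₃ × 397,425 L = 16,690 g as CaCO₃.
Equivalents: 16,690 g ÷ 50 g/eq = 333.8 eq.
NaHCO₃ supplies 1 eq per mole → 333.8 mol.
Mass: 333.8 mol × 84 g/mol = 28,040 g.

28.0 kg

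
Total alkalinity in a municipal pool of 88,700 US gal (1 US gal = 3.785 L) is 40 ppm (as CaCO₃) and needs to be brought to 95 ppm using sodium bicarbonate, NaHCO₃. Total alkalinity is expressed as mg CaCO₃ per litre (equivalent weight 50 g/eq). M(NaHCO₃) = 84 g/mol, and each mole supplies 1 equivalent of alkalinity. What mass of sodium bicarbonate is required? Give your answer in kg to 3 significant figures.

Volume: 88,700 US gal × 3.785 L/gal = 335,730 L.
Alkalinity to add: (95 − 40) = 55 mg/L as CaCO₃ × 335,730 L = 18,470 g as CaCO₃.
Equivalents: 18,470 g ÷ 50 g/eq = 369.3 eq.
NaHCO₃ supplies 1 eq per mole → 369.3 mol.
Mass: 369.3 mol × 84 g/mol = 31,020 g.

31.0 kg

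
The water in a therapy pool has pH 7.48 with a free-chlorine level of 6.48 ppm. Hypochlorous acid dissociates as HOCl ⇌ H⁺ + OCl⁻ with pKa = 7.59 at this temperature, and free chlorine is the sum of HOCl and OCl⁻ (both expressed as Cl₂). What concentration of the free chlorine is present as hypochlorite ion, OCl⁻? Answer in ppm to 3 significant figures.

2.83 ppm

[OCl⁻]/[HOCl] = 10^(pH − pKa) = 10^(7.48 − 7.59) = 10^-0.11 = 0.7762.
Fraction as HOCl = 1 / (1 + 0.7762) = 0.563.
OCl⁻ = (1 − 0.563) × 6.48 ppm = 2.832 ppm.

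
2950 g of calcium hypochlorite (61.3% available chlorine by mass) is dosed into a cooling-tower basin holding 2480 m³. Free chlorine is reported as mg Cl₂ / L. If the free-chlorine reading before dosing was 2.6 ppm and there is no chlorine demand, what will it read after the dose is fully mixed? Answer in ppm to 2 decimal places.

Volume: 2480 m³ = 2,480,000 L.
Available chlorine delivered: 2950 g × 0.613 = 1808 g as Cl₂.
Concentration rise: 1808 g / 2,480,000 L = 0.7292 mg/L = 0.73 ppm.
Final FC: 2.6 + 0.73 = 3.33 ppm.

3.33 ppm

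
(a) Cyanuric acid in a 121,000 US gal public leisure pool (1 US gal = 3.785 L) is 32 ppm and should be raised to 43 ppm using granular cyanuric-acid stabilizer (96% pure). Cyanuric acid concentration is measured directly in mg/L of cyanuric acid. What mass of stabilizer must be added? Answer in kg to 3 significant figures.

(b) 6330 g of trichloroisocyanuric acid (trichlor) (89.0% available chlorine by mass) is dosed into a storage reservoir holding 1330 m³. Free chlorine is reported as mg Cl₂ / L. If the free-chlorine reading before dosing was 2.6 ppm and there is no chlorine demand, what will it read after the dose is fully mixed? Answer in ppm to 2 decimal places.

(a) Volume: 121,000 US gal × 3.785 L/gal = 457,985 L.
(a) CYA to add: (43 − 32) = 11 mg/L × 457,985 L = 5038 g cyanuric acid.
(a) At 96% purity: 5038 / 0.96 = 5248 g product.

(b) Volume: 1330 m³ = 1,330,000 L.
(b) Available chlorine delivered: 6330 g × 0.89 = 5634 g as Cl₂.
(b) Concentration rise: 5634 g / 1,330,000 L = 4.236 mg/L = 4.24 ppm.
(b) Final FC: 2.6 + 4.24 = 6.84 ppm.

(a) 5.25 kg; (b) 6.84 ppm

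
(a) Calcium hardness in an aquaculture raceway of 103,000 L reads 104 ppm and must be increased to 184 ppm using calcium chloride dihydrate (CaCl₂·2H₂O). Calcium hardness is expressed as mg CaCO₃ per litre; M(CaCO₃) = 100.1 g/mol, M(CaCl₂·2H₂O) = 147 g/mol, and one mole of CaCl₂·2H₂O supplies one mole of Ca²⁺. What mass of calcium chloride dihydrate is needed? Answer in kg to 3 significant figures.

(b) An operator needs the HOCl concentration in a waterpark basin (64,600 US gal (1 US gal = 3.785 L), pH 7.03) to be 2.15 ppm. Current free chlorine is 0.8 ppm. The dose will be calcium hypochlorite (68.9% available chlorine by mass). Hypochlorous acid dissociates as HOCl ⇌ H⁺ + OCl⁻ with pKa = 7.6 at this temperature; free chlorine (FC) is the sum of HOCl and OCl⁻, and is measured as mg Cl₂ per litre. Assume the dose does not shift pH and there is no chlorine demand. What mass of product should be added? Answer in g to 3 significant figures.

(a) 12.1 kg; (b) 684 g

(a) Hardness to add: (184 − 104) = 80 mg/L as CaCO₃ × 103,000 L = 8240 g as CaCO₃.
(a) Moles of Ca²⁺ (1 mol Ca²⁺ ≡ 1 mol CaCO₃): 8240 / 100.1 g/mol = 82.32 mol.
(a) Mass of CaCl₂·2H₂O: 82.32 × 147 = 12,100 g.

(b) Volume: 64,600 US gal × 3.785 L/gal = 244,511 L.
(b) [OCl⁻]/[HOCl] = 10^(pH − pKa) = 10^(7.03 − 7.6) = 0.2692; fraction as HOCl = 1/(1 + 0.2692) = 0.7879.
(b) Free chlorine required for 2.15 ppm HOCl: 2.15 / 0.7879 = 2.729 ppm.
(b) FC to add: 2.729 − 0.8 = 1.929 mg/L as Cl₂.
(b) Cl₂ equivalent: 1.929 mg/L × 244,511 L = 471.6 g.
(b) Product at 68.9% available Cl: 471.6 / 0.689 = 684.4 g.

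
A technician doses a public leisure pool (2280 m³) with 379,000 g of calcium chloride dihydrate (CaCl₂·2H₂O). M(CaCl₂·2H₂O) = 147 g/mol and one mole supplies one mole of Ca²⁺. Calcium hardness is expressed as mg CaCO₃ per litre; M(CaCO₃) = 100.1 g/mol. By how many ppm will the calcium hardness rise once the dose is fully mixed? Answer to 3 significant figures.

113 ppm

Volume: 2280 m³ = 2,280,000 L.
Moles of Ca²⁺: 379,000 g ÷ 147 g/mol = 2578 mol.
As CaCO₃: 2578 mol × 100.1 g/mol = 258,100 g.
Rise: 258,100 g / 2,280,000 L × 1000 = 113.2 mg/L.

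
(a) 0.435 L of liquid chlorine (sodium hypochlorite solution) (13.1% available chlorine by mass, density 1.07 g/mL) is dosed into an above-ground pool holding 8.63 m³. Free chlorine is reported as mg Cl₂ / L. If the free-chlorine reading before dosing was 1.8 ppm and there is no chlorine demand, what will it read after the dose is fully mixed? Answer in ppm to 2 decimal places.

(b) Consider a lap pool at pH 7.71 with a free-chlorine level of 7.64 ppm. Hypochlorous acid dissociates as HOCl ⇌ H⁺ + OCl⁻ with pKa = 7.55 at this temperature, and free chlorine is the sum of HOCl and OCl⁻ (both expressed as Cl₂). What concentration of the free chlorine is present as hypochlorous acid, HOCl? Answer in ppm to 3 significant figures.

(a) Volume: 8.63 m³ = 8,630 L.
(a) Mass of solution: 0.435 L × 1000 mL/L × 1.07 g/mL = 465.5 g.
(a) Available chlorine delivered: 465.5 g × 0.131 = 60.97 g as Cl₂.
(a) Concentration rise: 60.97 g / 8,630 L = 7.065 mg/L = 7.07 ppm.
(a) Final FC: 1.8 + 7.07 = 8.87 ppm.

(b) [OCl⁻]/[HOCl] = 10^(pH − pKa) = 10^(7.71 − 7.55) = 10^0.16 = 1.445.
(b) Fraction as HOCl = 1 / (1 + 1.445) = 0.4089.
(b) HOCl = 0.4089 × 7.64 ppm = 3.124 ppm.

(a) 8.87 ppm; (b) 3.12 ppm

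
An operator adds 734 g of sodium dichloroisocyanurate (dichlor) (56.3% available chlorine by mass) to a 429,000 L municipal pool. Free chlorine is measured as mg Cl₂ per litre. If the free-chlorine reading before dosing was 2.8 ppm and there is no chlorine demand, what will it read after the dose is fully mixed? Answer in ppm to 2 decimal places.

Available chlorine delivered: 734 g × 0.563 = 413.2 g as Cl₂.
Concentration rise: 413.2 g / 429,000 L = 0.9633 mg/L = 0.96 ppm.
Final FC: 2.8 + 0.96 = 3.76 ppm.

3.76 ppm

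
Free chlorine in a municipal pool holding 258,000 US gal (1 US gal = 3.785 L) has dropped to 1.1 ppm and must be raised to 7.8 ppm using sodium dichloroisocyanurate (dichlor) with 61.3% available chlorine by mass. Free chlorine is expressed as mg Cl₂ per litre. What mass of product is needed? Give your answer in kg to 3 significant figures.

Volume: 258,000 US gal × 3.785 L/gal = 976,530 L.
Chlorine deficit: 7.8 − 1.1 = 6.7 ppm = 6.7 mg/L as Cl₂.
Cl₂ equivalent needed: 6.7 mg/L × 976,530 L = 6,543,000 mg = 6543 g.
Product at 61.3% available chlorine: 6543 / 0.613 = 10,670 g.

10.7 kg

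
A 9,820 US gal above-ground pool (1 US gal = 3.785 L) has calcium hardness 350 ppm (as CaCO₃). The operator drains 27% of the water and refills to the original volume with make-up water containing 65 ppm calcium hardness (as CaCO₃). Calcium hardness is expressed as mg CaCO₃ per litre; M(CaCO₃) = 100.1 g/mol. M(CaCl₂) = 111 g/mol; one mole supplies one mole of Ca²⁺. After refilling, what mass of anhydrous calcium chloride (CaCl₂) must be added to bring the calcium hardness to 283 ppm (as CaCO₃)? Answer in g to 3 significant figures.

410 g

Volume: 9,820 US gal × 3.785 L/gal = 37,169 L.
After draining 27% and refilling: 350 × 0.73 + 65 × 0.27 = 273.05 ppm.
Deficit to target: 283 − 273.05 = 9.95 mg/L.
As CaCO₃: 9.95 mg/L × 37,169 L = 369.8 g; ÷ 100.1 = 3.695 mol Ca²⁺.
Mass: 3.695 × 111 = 410.1 g.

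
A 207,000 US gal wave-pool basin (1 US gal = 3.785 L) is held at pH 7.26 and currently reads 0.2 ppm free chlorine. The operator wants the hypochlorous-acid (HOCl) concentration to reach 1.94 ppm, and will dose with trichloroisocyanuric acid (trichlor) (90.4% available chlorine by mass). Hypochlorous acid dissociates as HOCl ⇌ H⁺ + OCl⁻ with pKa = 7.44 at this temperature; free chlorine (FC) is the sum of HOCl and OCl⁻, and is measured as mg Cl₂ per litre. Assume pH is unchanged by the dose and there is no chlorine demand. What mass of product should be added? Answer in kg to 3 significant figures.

Volume: 207,000 US gal × 3.785 L/gal = 783,495 L.
[OCl⁻]/[HOCl] = 10^(pH − pKa) = 10^(7.26 − 7.44) = 0.6607; fraction as HOCl = 1/(1 + 0.6607) = 0.6022.
Free chlorine required for 1.94 ppm HOCl: 1.94 / 0.6022 = 3.222 ppm.
FC to add: 3.222 − 0.2 = 3.022 mg/L as Cl₂.
Cl₂ equivalent: 3.022 mg/L × 783,495 L = 2368 g.
Product at 90.4% available Cl: 2368 / 0.904 = 2619 g.

2.62 kg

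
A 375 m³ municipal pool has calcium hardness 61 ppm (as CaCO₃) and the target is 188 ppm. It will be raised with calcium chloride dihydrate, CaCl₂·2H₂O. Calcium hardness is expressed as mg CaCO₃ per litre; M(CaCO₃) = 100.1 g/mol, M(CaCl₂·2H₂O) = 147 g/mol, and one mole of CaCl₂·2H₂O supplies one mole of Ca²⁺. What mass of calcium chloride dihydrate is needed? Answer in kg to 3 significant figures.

69.9 kg

Volume: 375 m³ = 375,000 L.
Hardness to add: (188 − 61) = 127 mg/L as CaCO₃ × 375,000 L = 47,620 g as CaCO₃.
Moles of Ca²⁺ (1 mol Ca²⁺ ≡ 1 mol CaCO₃): 47,620 / 100.1 g/mol = 475.8 mol.
Mass of CaCl₂·2H₂O: 475.8 × 147 = 69,940 g.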